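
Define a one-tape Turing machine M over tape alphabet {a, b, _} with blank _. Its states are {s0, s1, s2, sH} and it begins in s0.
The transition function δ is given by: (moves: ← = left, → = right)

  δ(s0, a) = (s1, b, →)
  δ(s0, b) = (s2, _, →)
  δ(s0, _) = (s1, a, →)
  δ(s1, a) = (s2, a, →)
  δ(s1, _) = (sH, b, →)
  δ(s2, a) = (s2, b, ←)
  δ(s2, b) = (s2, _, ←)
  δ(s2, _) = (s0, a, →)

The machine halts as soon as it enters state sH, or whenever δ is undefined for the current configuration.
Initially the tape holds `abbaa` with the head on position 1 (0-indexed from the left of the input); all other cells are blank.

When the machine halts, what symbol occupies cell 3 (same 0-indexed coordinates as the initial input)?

b

s0 | _a[b]baa   read b → write _, move →, go to s2
s2 | _a_[b]aa   read b → write _, move ←, go to s2
s2 | _a[_]_aa   read _ → write a, move →, go to s0
s0 | _aa[_]aa   read _ → write a, move →, go to s1
s1 | _aaa[a]a   read a → write a, move →, go to s2
s2 | _aaaa[a]   read a → write b, move ←, go to s2
s2 | _aaa[a]b   read a → write b, move ←, go to s2
s2 | _aa[a]bb   read a → write b, move ←, go to s2
s2 | _a[a]bbb   read a → write b, move ←, go to s2
s2 | _[a]bbbb   read a → write b, move ←, go to s2
s2 | [_]bbbbb   read _ → write a, move →, go to s0
s0 | a[b]bbbb   read b → write _, move →, go to s2
s2 | a_[b]bbb   read b → write _, move ←, go to s2
s2 | a[_]_bbb   read _ → write a, move →, go to s0
s0 | aa[_]bbb   read _ → write a, move →, go to s1
s1 | aaa[b]bb
Cell 3 holds b when M halts.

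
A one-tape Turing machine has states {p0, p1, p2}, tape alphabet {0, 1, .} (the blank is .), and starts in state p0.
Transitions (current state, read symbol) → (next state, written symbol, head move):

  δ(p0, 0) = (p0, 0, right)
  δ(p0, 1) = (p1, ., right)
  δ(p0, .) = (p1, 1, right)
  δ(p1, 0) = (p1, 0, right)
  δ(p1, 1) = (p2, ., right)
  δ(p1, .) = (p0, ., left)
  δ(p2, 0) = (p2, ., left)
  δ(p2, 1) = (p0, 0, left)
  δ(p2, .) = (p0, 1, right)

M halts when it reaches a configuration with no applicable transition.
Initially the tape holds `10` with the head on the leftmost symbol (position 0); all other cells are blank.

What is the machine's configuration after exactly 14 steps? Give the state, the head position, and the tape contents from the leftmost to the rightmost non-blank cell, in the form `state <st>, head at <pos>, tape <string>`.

state p0, head at 2, tape 01

p0 | [1]0..   read 1 → write ., move right, go to p1
p1 | .[0]..   read 0 → write 0, move right, go to p1
p1 | .0[.].   read . → write ., move left, go to p0
p0 | .[0]..   read 0 → write 0, move right, go to p0
p0 | .0[.].   read . → write 1, move right, go to p1
p1 | .01[.]   read . → write ., move left, go to p0
p0 | .0[1].   read 1 → write ., move right, go to p1
p1 | .0.[.]   read . → write ., move left, go to p0
p0 | .0[.].   read . → write 1, move right, go to p1
p1 | .01[.]   read . → write ., move left, go to p0
p0 | .0[1].   read 1 → write ., move right, go to p1
p1 | .0.[.]   read . → write ., move left, go to p0
p0 | .0[.].   read . → write 1, move right, go to p1
p1 | .01[.]   read . → write ., move left, go to p0
p0 | .0[1].
After 14 steps: state p0, head at 2, tape 01.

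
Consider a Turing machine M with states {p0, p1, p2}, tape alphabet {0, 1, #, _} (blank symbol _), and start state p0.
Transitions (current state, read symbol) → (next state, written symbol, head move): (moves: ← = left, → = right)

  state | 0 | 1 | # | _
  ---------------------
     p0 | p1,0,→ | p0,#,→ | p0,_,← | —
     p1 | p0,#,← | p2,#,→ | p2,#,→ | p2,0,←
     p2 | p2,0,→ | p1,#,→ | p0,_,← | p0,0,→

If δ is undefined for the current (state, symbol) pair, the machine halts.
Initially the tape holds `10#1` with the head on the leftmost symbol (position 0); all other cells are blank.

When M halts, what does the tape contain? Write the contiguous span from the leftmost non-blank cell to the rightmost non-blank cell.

#000000

state=p0 head=0 tape=[1]0#1____   (p0,1)→(p0,#,→)
state=p0 head=1 tape=#[0]#1____   (p0,0)→(p1,0,→)
state=p1 head=2 tape=#0[#]1____   (p1,#)→(p2,#,→)
state=p2 head=3 tape=#0#[1]____   (p2,1)→(p1,#,→)
state=p1 head=4 tape=#0##[_]___   (p1,_)→(p2,0,←)
state=p2 head=3 tape=#0#[#]0___   (p2,#)→(p0,_,←)
state=p0 head=2 tape=#0[#]_0___   (p0,#)→(p0,_,←)
state=p0 head=1 tape=#[0]__0___   (p0,0)→(p1,0,→)
state=p1 head=2 tape=#0[_]_0___   (p1,_)→(p2,0,←)
state=p2 head=1 tape=#[0]0_0___   (p2,0)→(p2,0,→)
state=p2 head=2 tape=#0[0]_0___   (p2,0)→(p2,0,→)
state=p2 head=3 tape=#00[_]0___   (p2,_)→(p0,0,→)
state=p0 head=4 tape=#000[0]___   (p0,0)→(p1,0,→)
state=p1 head=5 tape=#0000[_]__   (p1,_)→(p2,0,←)
state=p2 head=4 tape=#000[0]0__   (p2,0)→(p2,0,→)
state=p2 head=5 tape=#0000[0]__   (p2,0)→(p2,0,→)
state=p2 head=6 tape=#00000[_]_   (p2,_)→(p0,0,→)
state=p0 head=7 tape=#000000[_]
The non-blank tape span at halt is #000000.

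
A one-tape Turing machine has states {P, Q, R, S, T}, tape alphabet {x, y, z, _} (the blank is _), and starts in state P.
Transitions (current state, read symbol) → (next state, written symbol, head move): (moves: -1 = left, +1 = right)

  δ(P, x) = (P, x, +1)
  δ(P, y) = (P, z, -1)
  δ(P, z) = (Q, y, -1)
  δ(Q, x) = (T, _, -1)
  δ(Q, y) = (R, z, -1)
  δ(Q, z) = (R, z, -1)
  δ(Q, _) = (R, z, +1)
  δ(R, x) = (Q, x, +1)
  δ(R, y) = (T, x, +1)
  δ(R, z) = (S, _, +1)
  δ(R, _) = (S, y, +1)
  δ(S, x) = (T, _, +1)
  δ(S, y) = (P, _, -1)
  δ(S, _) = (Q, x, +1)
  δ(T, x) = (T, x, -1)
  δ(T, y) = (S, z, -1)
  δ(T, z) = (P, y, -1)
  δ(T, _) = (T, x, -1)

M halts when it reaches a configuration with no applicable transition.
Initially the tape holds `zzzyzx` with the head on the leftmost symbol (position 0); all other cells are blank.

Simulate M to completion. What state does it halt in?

P

P | __[z]zzyzx   read z → write y, move -1, go to Q
Q | _[_]yzzyzx   read _ → write z, move +1, go to R
R | _z[y]zzyzx   read y → write x, move +1, go to T
T | _zx[z]zyzx   read z → write y, move -1, go to P
P | _z[x]yzyzx   read x → write x, move +1, go to P
P | _zx[y]zyzx   read y → write z, move -1, go to P
P | _z[x]zzyzx   read x → write x, move +1, go to P
P | _zx[z]zyzx   read z → write y, move -1, go to Q
Q | _z[x]yzyzx   read x → write _, move -1, go to T
T | _[z]_yzyzx   read z → write y, move -1, go to P
P | [_]y_yzyzx
No transition is defined for (P, _); M halts in state P.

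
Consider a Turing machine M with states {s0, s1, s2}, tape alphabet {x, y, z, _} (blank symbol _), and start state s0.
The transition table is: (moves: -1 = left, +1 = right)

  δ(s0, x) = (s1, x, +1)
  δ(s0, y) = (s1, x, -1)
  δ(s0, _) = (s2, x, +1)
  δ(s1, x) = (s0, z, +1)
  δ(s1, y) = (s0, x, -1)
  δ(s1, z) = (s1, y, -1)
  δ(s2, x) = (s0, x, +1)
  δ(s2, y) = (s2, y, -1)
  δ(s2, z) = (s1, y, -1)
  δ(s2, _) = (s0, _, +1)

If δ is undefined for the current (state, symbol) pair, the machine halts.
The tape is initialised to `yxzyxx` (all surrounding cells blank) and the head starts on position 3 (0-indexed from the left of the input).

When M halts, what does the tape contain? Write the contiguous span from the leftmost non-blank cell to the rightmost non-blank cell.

xzxzxzx

s0 | _yxz[y]xx_   read y → write x, move -1, go to s1
s1 | _yx[z]xxx_   read z → write y, move -1, go to s1
s1 | _y[x]yxxx_   read x → write z, move +1, go to s0
s0 | _yz[y]xxx_   read y → write x, move -1, go to s1
s1 | _y[z]xxxx_   read z → write y, move -1, go to s1
s1 | _[y]yxxxx_   read y → write x, move -1, go to s0
s0 | [_]xyxxxx_   read _ → write x, move +1, go to s2
s2 | x[x]yxxxx_   read x → write x, move +1, go to s0
s0 | xx[y]xxxx_   read y → write x, move -1, go to s1
s1 | x[x]xxxxx_   read x → write z, move +1, go to s0
s0 | xz[x]xxxx_   read x → write x, move +1, go to s1
s1 | xzx[x]xxx_   read x → write z, move +1, go to s0
s0 | xzxz[x]xx_   read x → write x, move +1, go to s1
s1 | xzxzx[x]x_   read x → write z, move +1, go to s0
s0 | xzxzxz[x]_   read x → write x, move +1, go to s1
s1 | xzxzxzx[_]
The non-blank tape span at halt is xzxzxzx.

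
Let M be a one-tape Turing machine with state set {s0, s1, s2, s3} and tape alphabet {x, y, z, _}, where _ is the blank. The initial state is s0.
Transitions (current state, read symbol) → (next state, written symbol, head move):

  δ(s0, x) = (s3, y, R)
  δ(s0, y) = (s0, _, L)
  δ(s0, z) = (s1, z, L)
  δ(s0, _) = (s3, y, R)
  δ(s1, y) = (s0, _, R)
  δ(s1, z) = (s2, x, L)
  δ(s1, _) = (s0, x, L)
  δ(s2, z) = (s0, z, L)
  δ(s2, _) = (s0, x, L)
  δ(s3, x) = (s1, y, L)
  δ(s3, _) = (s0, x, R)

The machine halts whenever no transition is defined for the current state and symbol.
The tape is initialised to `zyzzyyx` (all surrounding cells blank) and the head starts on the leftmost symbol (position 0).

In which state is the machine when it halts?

s1

s0 | __[z]yzzyyx   read z → write z, move L, go to s1
s1 | _[_]zyzzyyx   read _ → write x, move L, go to s0
s0 | [_]xzyzzyyx   read _ → write y, move R, go to s3
s3 | y[x]zyzzyyx   read x → write y, move L, go to s1
s1 | [y]yzyzzyyx   read y → write _, move R, go to s0
s0 | _[y]zyzzyyx   read y → write _, move L, go to s0
s0 | [_]_zyzzyyx   read _ → write y, move R, go to s3
s3 | y[_]zyzzyyx   read _ → write x, move R, go to s0
s0 | yx[z]yzzyyx   read z → write z, move L, go to s1
s1 | y[x]zyzzyyx
No transition is defined for (s1, x); M halts in state s1.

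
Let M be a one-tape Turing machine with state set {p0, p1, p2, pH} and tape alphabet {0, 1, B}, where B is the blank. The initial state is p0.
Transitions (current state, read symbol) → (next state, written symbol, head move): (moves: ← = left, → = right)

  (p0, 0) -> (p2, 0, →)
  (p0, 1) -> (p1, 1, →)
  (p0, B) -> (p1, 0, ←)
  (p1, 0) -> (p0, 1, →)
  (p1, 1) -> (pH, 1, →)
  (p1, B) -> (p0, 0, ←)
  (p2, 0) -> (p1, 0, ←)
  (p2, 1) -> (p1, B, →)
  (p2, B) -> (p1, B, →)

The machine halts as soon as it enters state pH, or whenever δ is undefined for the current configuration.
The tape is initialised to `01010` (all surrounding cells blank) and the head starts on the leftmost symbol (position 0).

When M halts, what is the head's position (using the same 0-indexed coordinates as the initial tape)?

state=p0 head=0 tape=[0]1010B   (p0,0)→(p2,0,→)
state=p2 head=1 tape=0[1]010B   (p2,1)→(p1,B,→)
state=p1 head=2 tape=0B[0]10B   (p1,0)→(p0,1,→)
state=p0 head=3 tape=0B1[1]0B   (p0,1)→(p1,1,→)
state=p1 head=4 tape=0B11[0]B   (p1,0)→(p0,1,→)
state=p0 head=5 tape=0B111[B]   (p0,B)→(p1,0,←)
state=p1 head=4 tape=0B11[1]0   (p1,1)→(pH,1,→)
state=pH head=5 tape=0B111[0]
At halt the head is at cell 5.

5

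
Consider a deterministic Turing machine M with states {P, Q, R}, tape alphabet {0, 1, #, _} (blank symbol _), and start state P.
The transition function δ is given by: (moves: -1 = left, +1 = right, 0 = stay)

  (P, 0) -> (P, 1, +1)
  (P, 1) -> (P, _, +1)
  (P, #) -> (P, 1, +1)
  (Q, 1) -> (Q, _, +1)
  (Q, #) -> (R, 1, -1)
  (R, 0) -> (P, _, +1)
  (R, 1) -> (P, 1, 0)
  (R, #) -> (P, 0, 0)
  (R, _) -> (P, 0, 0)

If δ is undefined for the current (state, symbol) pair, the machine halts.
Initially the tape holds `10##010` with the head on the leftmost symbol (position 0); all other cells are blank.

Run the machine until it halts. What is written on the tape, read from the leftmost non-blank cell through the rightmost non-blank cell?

1111_1

P | [1]0##010_   read 1 → write _, move +1, go to P
P | _[0]##010_   read 0 → write 1, move +1, go to P
P | _1[#]#010_   read # → write 1, move +1, go to P
P | _11[#]010_   read # → write 1, move +1, go to P
P | _111[0]10_   read 0 → write 1, move +1, go to P
P | _1111[1]0_   read 1 → write _, move +1, go to P
P | _1111_[0]_   read 0 → write 1, move +1, go to P
P | _1111_1[_]
The non-blank tape span at halt is 1111_1.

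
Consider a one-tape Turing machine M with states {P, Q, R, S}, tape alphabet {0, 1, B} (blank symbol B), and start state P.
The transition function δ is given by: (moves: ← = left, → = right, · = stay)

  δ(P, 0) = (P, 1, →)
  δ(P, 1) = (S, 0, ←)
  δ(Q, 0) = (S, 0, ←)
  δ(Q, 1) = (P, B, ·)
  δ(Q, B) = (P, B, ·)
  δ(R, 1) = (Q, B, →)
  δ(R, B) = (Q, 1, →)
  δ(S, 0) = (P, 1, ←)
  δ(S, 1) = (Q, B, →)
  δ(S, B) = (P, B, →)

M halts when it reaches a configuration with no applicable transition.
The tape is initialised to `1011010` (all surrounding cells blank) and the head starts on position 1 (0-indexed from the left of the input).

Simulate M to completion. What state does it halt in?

P

state=P head=1 tape=1[0]11010B   (P,0)→(P,1,→)
state=P head=2 tape=11[1]1010B   (P,1)→(S,0,←)
state=S head=1 tape=1[1]01010B   (S,1)→(Q,B,→)
state=Q head=2 tape=1B[0]1010B   (Q,0)→(S,0,←)
state=S head=1 tape=1[B]01010B   (S,B)→(P,B,→)
state=P head=2 tape=1B[0]1010B   (P,0)→(P,1,→)
state=P head=3 tape=1B1[1]010B   (P,1)→(S,0,←)
state=S head=2 tape=1B[1]0010B   (S,1)→(Q,B,→)
state=Q head=3 tape=1BB[0]010B   (Q,0)→(S,0,←)
state=S head=2 tape=1B[B]0010B   (S,B)→(P,B,→)
state=P head=3 tape=1BB[0]010B   (P,0)→(P,1,→)
state=P head=4 tape=1BB1[0]10B   (P,0)→(P,1,→)
state=P head=5 tape=1BB11[1]0B   (P,1)→(S,0,←)
state=S head=4 tape=1BB1[1]00B   (S,1)→(Q,B,→)
state=Q head=5 tape=1BB1B[0]0B   (Q,0)→(S,0,←)
state=S head=4 tape=1BB1[B]00B   (S,B)→(P,B,→)
state=P head=5 tape=1BB1B[0]0B   (P,0)→(P,1,→)
state=P head=6 tape=1BB1B1[0]B   (P,0)→(P,1,→)
state=P head=7 tape=1BB1B11[B]
No transition is defined for (P, B); M halts in state P.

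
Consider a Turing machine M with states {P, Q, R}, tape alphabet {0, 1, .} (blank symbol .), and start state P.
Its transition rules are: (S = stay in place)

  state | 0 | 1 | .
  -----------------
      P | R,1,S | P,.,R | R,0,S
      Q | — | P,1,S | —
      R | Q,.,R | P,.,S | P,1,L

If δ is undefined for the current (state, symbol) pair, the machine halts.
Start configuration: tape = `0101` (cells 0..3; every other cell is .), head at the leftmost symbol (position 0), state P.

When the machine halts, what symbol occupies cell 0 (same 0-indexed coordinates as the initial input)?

state=P head=0 tape=[0]101..   (P,0)→(R,1,S)
state=R head=0 tape=[1]101..   (R,1)→(P,.,S)
state=P head=0 tape=[.]101..   (P,.)→(R,0,S)
state=R head=0 tape=[0]101..   (R,0)→(Q,.,R)
state=Q head=1 tape=.[1]01..   (Q,1)→(P,1,S)
state=P head=1 tape=.[1]01..   (P,1)→(P,.,R)
state=P head=2 tape=..[0]1..   (P,0)→(R,1,S)
state=R head=2 tape=..[1]1..   (R,1)→(P,.,S)
state=P head=2 tape=..[.]1..   (P,.)→(R,0,S)
state=R head=2 tape=..[0]1..   (R,0)→(Q,.,R)
state=Q head=3 tape=...[1]..   (Q,1)→(P,1,S)
state=P head=3 tape=...[1]..   (P,1)→(P,.,R)
state=P head=4 tape=....[.].   (P,.)→(R,0,S)
state=R head=4 tape=....[0].   (R,0)→(Q,.,R)
state=Q head=5 tape=.....[.]
Cell 0 holds . when M halts.

.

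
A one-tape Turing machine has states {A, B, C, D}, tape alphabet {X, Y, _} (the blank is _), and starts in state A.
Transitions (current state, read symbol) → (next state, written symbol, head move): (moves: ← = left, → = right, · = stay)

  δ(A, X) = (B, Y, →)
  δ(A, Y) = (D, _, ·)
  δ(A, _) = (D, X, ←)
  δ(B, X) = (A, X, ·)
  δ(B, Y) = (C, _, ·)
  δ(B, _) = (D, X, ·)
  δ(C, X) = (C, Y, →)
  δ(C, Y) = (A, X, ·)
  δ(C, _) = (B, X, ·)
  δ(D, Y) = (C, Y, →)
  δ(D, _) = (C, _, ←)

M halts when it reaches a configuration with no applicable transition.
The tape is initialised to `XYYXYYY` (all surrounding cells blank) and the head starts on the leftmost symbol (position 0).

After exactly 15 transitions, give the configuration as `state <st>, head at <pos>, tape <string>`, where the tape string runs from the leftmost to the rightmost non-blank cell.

state B, head at 5, tape YYYYYYY

A | [X]YYXYYY   read X → write Y, move →, go to B
B | Y[Y]YXYYY   read Y → write _, move ·, go to C
C | Y[_]YXYYY   read _ → write X, move ·, go to B
B | Y[X]YXYYY   read X → write X, move ·, go to A
A | Y[X]YXYYY   read X → write Y, move →, go to B
B | YY[Y]XYYY   read Y → write _, move ·, go to C
C | YY[_]XYYY   read _ → write X, move ·, go to B
B | YY[X]XYYY   read X → write X, move ·, go to A
A | YY[X]XYYY   read X → write Y, move →, go to B
B | YYY[X]YYY   read X → write X, move ·, go to A
A | YYY[X]YYY   read X → write Y, move →, go to B
B | YYYY[Y]YY   read Y → write _, move ·, go to C
C | YYYY[_]YY   read _ → write X, move ·, go to B
B | YYYY[X]YY   read X → write X, move ·, go to A
A | YYYY[X]YY   read X → write Y, move →, go to B
B | YYYYY[Y]Y
After 15 steps: state B, head at 5, tape YYYYYYY.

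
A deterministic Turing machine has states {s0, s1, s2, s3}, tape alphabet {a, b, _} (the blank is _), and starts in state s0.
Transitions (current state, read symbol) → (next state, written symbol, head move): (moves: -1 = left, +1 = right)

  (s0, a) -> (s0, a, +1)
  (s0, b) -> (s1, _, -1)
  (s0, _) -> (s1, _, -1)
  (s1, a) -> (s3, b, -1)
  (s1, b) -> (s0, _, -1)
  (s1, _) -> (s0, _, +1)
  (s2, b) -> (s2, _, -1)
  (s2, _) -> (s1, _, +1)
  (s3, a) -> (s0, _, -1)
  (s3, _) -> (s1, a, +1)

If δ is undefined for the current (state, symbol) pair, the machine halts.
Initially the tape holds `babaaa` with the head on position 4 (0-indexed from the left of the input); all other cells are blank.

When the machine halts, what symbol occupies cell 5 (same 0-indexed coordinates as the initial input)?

state=s0 head=4 tape=baba[a]a_   (s0,a)→(s0,a,+1)
state=s0 head=5 tape=babaa[a]_   (s0,a)→(s0,a,+1)
state=s0 head=6 tape=babaaa[_]   (s0,_)→(s1,_,-1)
state=s1 head=5 tape=babaa[a]_   (s1,a)→(s3,b,-1)
state=s3 head=4 tape=baba[a]b_   (s3,a)→(s0,_,-1)
state=s0 head=3 tape=bab[a]_b_   (s0,a)→(s0,a,+1)
state=s0 head=4 tape=baba[_]b_   (s0,_)→(s1,_,-1)
state=s1 head=3 tape=bab[a]_b_   (s1,a)→(s3,b,-1)
state=s3 head=2 tape=ba[b]b_b_
Cell 5 holds b when M halts.

b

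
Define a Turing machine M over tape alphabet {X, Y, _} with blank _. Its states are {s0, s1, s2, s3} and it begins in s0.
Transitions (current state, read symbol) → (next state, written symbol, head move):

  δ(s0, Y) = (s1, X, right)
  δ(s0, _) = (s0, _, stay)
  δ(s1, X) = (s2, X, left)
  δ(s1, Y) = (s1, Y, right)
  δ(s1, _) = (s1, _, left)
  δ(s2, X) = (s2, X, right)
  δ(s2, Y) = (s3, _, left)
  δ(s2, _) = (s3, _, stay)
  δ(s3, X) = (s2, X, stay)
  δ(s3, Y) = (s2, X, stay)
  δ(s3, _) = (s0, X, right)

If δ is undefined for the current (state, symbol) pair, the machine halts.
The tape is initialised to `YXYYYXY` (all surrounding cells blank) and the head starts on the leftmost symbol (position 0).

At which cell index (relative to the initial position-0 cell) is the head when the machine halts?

state=s0 head=0 tape=[Y]XYYYXY   (s0,Y)→(s1,X,right)
state=s1 head=1 tape=X[X]YYYXY   (s1,X)→(s2,X,left)
state=s2 head=0 tape=[X]XYYYXY   (s2,X)→(s2,X,right)
state=s2 head=1 tape=X[X]YYYXY   (s2,X)→(s2,X,right)
state=s2 head=2 tape=XX[Y]YYXY   (s2,Y)→(s3,_,left)
state=s3 head=1 tape=X[X]_YYXY   (s3,X)→(s2,X,stay)
state=s2 head=1 tape=X[X]_YYXY   (s2,X)→(s2,X,right)
state=s2 head=2 tape=XX[_]YYXY   (s2,_)→(s3,_,stay)
state=s3 head=2 tape=XX[_]YYXY   (s3,_)→(s0,X,right)
state=s0 head=3 tape=XXX[Y]YXY   (s0,Y)→(s1,X,right)
state=s1 head=4 tape=XXXX[Y]XY   (s1,Y)→(s1,Y,right)
state=s1 head=5 tape=XXXXY[X]Y   (s1,X)→(s2,X,left)
state=s2 head=4 tape=XXXX[Y]XY   (s2,Y)→(s3,_,left)
state=s3 head=3 tape=XXX[X]_XY   (s3,X)→(s2,X,stay)
state=s2 head=3 tape=XXX[X]_XY   (s2,X)→(s2,X,right)
state=s2 head=4 tape=XXXX[_]XY   (s2,_)→(s3,_,stay)
state=s3 head=4 tape=XXXX[_]XY   (s3,_)→(s0,X,right)
state=s0 head=5 tape=XXXXX[X]Y
At halt the head is at cell 5.

5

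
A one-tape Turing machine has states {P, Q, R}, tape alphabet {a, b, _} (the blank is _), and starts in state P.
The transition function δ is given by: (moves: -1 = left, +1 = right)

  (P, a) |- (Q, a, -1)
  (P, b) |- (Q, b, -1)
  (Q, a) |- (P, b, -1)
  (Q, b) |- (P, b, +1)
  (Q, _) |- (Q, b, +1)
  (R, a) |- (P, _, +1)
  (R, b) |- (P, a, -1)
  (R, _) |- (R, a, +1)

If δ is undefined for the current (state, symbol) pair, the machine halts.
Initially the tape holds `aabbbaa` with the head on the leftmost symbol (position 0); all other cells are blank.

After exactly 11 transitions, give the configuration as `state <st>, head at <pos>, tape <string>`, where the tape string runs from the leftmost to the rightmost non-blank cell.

P | __[a]abbbaa   read a → write a, move -1, go to Q
Q | _[_]aabbbaa   read _ → write b, move +1, go to Q
Q | _b[a]abbbaa   read a → write b, move -1, go to P
P | _[b]babbbaa   read b → write b, move -1, go to Q
Q | [_]bbabbbaa   read _ → write b, move +1, go to Q
Q | b[b]babbbaa   read b → write b, move +1, go to P
P | bb[b]abbbaa   read b → write b, move -1, go to Q
Q | b[b]babbbaa   read b → write b, move +1, go to P
P | bb[b]abbbaa   read b → write b, move -1, go to Q
Q | b[b]babbbaa   read b → write b, move +1, go to P
P | bb[b]abbbaa   read b → write b, move -1, go to Q
Q | b[b]babbbaa
After 11 steps: state Q, head at -1, tape bbbabbbaa.

state Q, head at -1, tape bbbabbbaa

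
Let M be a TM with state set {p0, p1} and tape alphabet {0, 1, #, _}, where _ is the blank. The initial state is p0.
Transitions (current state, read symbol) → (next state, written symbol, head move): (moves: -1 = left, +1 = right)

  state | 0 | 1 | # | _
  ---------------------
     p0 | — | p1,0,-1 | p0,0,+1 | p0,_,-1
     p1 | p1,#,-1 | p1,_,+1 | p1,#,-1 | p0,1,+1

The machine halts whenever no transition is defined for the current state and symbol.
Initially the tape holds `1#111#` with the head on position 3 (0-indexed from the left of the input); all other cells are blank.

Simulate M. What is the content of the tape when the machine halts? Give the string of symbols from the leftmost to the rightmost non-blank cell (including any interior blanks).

state=p0 head=3 tape=1#1[1]1#   (p0,1)→(p1,0,-1)
state=p1 head=2 tape=1#[1]01#   (p1,1)→(p1,_,+1)
state=p1 head=3 tape=1#_[0]1#   (p1,0)→(p1,#,-1)
state=p1 head=2 tape=1#[_]#1#   (p1,_)→(p0,1,+1)
state=p0 head=3 tape=1#1[#]1#   (p0,#)→(p0,0,+1)
state=p0 head=4 tape=1#10[1]#   (p0,1)→(p1,0,-1)
state=p1 head=3 tape=1#1[0]0#   (p1,0)→(p1,#,-1)
state=p1 head=2 tape=1#[1]#0#   (p1,1)→(p1,_,+1)
state=p1 head=3 tape=1#_[#]0#   (p1,#)→(p1,#,-1)
state=p1 head=2 tape=1#[_]#0#   (p1,_)→(p0,1,+1)
state=p0 head=3 tape=1#1[#]0#   (p0,#)→(p0,0,+1)
state=p0 head=4 tape=1#10[0]#
The non-blank tape span at halt is 1#100#.

1#100#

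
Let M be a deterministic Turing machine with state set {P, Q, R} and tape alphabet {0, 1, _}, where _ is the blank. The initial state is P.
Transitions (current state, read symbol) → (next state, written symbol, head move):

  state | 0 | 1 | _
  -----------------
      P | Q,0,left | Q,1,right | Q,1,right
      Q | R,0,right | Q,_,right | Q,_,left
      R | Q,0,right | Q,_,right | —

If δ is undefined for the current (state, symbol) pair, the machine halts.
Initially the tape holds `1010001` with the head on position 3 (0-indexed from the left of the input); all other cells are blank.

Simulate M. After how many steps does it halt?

9

P | 101[0]001_   read 0 → write 0, move left, go to Q
Q | 10[1]0001_   read 1 → write _, move right, go to Q
Q | 10_[0]001_   read 0 → write 0, move right, go to R
R | 10_0[0]01_   read 0 → write 0, move right, go to Q
Q | 10_00[0]1_   read 0 → write 0, move right, go to R
R | 10_000[1]_   read 1 → write _, move right, go to Q
Q | 10_000_[_]   read _ → write _, move left, go to Q
Q | 10_000[_]_   read _ → write _, move left, go to Q
Q | 10_00[0]__   read 0 → write 0, move right, go to R
R | 10_000[_]_
M halts after 9 transitions.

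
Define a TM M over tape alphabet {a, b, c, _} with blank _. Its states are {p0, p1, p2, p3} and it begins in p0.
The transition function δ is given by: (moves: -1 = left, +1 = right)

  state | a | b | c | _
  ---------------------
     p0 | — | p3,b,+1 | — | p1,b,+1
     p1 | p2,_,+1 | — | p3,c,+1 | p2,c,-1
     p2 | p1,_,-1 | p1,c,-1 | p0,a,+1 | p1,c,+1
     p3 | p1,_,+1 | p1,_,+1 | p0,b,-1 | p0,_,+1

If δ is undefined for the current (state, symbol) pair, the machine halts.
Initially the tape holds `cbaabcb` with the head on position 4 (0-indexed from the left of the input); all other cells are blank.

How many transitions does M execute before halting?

4

p0 | cbaa[b]cb   read b → write b, move +1, go to p3
p3 | cbaab[c]b   read c → write b, move -1, go to p0
p0 | cbaa[b]bb   read b → write b, move +1, go to p3
p3 | cbaab[b]b   read b → write _, move +1, go to p1
p1 | cbaab_[b]
M halts after 4 transitions.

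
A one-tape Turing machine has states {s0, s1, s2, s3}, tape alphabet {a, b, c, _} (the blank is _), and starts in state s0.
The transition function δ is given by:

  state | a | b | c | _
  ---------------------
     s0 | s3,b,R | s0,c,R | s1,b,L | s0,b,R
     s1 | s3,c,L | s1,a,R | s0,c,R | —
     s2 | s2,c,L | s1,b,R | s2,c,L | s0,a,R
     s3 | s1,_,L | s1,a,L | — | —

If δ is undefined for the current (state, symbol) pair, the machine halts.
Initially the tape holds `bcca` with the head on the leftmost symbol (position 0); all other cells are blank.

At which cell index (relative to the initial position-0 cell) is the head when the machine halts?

s0 | [b]cca_   read b → write c, move R, go to s0
s0 | c[c]ca_   read c → write b, move L, go to s1
s1 | [c]bca_   read c → write c, move R, go to s0
s0 | c[b]ca_   read b → write c, move R, go to s0
s0 | cc[c]a_   read c → write b, move L, go to s1
s1 | c[c]ba_   read c → write c, move R, go to s0
s0 | cc[b]a_   read b → write c, move R, go to s0
s0 | ccc[a]_   read a → write b, move R, go to s3
s3 | cccb[_]
At halt the head is at cell 4.

4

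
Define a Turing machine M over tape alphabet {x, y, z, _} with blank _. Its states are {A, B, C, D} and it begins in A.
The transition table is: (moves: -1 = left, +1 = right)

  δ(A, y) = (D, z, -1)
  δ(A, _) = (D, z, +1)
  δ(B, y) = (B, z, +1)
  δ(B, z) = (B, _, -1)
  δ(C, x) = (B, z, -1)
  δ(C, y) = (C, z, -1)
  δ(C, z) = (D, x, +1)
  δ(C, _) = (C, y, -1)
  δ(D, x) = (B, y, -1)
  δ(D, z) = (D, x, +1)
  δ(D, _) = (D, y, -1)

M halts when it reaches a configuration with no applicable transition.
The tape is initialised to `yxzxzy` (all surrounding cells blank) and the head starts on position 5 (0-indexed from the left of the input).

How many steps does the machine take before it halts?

A | yxzxz[y]_   read y → write z, move -1, go to D
D | yxzx[z]z_   read z → write x, move +1, go to D
D | yxzxx[z]_   read z → write x, move +1, go to D
D | yxzxxx[_]   read _ → write y, move -1, go to D
D | yxzxx[x]y   read x → write y, move -1, go to B
B | yxzx[x]yy
M halts after 5 transitions.

5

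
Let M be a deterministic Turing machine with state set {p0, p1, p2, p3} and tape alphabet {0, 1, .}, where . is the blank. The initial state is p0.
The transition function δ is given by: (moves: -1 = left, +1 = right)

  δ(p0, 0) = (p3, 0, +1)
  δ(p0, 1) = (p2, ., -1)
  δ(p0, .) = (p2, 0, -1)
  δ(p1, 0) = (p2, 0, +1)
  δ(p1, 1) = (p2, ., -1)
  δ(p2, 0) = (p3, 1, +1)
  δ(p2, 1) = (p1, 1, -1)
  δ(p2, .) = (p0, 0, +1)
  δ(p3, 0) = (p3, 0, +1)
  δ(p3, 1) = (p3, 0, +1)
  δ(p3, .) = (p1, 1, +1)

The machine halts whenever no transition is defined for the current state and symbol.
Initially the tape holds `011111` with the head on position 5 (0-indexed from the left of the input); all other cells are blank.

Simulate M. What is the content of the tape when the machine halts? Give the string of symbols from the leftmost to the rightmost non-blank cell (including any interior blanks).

1001.1

state=p0 head=5 tape=.01111[1]   (p0,1)→(p2,.,-1)
state=p2 head=4 tape=.0111[1].   (p2,1)→(p1,1,-1)
state=p1 head=3 tape=.011[1]1.   (p1,1)→(p2,.,-1)
state=p2 head=2 tape=.01[1].1.   (p2,1)→(p1,1,-1)
state=p1 head=1 tape=.0[1]1.1.   (p1,1)→(p2,.,-1)
state=p2 head=0 tape=.[0].1.1.   (p2,0)→(p3,1,+1)
state=p3 head=1 tape=.1[.]1.1.   (p3,.)→(p1,1,+1)
state=p1 head=2 tape=.11[1].1.   (p1,1)→(p2,.,-1)
state=p2 head=1 tape=.1[1]..1.   (p2,1)→(p1,1,-1)
state=p1 head=0 tape=.[1]1..1.   (p1,1)→(p2,.,-1)
state=p2 head=-1 tape=[.].1..1.   (p2,.)→(p0,0,+1)
state=p0 head=0 tape=0[.]1..1.   (p0,.)→(p2,0,-1)
state=p2 head=-1 tape=[0]01..1.   (p2,0)→(p3,1,+1)
state=p3 head=0 tape=1[0]1..1.   (p3,0)→(p3,0,+1)
state=p3 head=1 tape=10[1]..1.   (p3,1)→(p3,0,+1)
state=p3 head=2 tape=100[.].1.   (p3,.)→(p1,1,+1)
state=p1 head=3 tape=1001[.]1.
The non-blank tape span at halt is 1001.1.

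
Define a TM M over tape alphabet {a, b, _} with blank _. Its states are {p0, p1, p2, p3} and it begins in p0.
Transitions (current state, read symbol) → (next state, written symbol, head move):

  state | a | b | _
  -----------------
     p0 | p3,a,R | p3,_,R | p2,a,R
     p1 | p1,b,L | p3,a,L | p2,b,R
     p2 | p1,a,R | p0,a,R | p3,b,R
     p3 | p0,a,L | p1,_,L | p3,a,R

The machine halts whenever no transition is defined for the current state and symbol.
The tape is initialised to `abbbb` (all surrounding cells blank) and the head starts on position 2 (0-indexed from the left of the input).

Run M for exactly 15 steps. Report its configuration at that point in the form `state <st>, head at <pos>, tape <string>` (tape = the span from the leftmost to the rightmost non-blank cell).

p0 | __ab[b]bb   read b → write _, move R, go to p3
p3 | __ab_[b]b   read b → write _, move L, go to p1
p1 | __ab[_]_b   read _ → write b, move R, go to p2
p2 | __abb[_]b   read _ → write b, move R, go to p3
p3 | __abbb[b]   read b → write _, move L, go to p1
p1 | __abb[b]_   read b → write a, move L, go to p3
p3 | __ab[b]a_   read b → write _, move L, go to p1
p1 | __a[b]_a_   read b → write a, move L, go to p3
p3 | __[a]a_a_   read a → write a, move L, go to p0
p0 | _[_]aa_a_   read _ → write a, move R, go to p2
p2 | _a[a]a_a_   read a → write a, move R, go to p1
p1 | _aa[a]_a_   read a → write b, move L, go to p1
p1 | _a[a]b_a_   read a → write b, move L, go to p1
p1 | _[a]bb_a_   read a → write b, move L, go to p1
p1 | [_]bbb_a_   read _ → write b, move R, go to p2
p2 | b[b]bb_a_
After 15 steps: state p2, head at -1, tape bbbb_a.

state p2, head at -1, tape bbbb_a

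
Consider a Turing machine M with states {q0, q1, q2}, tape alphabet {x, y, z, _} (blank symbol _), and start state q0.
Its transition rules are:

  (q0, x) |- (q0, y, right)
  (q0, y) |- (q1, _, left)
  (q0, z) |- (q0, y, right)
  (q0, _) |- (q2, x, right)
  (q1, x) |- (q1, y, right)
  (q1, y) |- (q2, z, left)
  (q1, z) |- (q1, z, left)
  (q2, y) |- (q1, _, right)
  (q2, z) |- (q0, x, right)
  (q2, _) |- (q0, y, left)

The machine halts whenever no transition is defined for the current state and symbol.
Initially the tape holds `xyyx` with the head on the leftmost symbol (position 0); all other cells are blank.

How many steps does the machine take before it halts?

q0 | __[x]yyx   read x → write y, move right, go to q0
q0 | __y[y]yx   read y → write _, move left, go to q1
q1 | __[y]_yx   read y → write z, move left, go to q2
q2 | _[_]z_yx   read _ → write y, move left, go to q0
q0 | [_]yz_yx   read _ → write x, move right, go to q2
q2 | x[y]z_yx   read y → write _, move right, go to q1
q1 | x_[z]_yx   read z → write z, move left, go to q1
q1 | x[_]z_yx
M halts after 7 transitions.

7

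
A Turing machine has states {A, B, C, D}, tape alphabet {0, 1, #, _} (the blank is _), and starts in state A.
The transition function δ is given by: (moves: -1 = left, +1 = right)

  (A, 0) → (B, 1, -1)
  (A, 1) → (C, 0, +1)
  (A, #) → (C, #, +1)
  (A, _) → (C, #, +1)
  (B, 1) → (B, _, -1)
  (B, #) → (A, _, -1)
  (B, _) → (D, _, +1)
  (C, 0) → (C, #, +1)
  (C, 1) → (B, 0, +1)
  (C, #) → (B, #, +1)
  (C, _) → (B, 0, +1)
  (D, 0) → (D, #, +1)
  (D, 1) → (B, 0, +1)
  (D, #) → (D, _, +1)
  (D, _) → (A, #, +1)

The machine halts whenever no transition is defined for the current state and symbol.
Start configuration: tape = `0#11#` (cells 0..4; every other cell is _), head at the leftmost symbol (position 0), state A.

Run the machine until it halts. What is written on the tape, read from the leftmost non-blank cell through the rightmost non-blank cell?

0_0_#

state=A head=0 tape=_[0]#11#   (A,0)→(B,1,-1)
state=B head=-1 tape=[_]1#11#   (B,_)→(D,_,+1)
state=D head=0 tape=_[1]#11#   (D,1)→(B,0,+1)
state=B head=1 tape=_0[#]11#   (B,#)→(A,_,-1)
state=A head=0 tape=_[0]_11#   (A,0)→(B,1,-1)
state=B head=-1 tape=[_]1_11#   (B,_)→(D,_,+1)
state=D head=0 tape=_[1]_11#   (D,1)→(B,0,+1)
state=B head=1 tape=_0[_]11#   (B,_)→(D,_,+1)
state=D head=2 tape=_0_[1]1#   (D,1)→(B,0,+1)
state=B head=3 tape=_0_0[1]#   (B,1)→(B,_,-1)
state=B head=2 tape=_0_[0]_#
The non-blank tape span at halt is 0_0_#.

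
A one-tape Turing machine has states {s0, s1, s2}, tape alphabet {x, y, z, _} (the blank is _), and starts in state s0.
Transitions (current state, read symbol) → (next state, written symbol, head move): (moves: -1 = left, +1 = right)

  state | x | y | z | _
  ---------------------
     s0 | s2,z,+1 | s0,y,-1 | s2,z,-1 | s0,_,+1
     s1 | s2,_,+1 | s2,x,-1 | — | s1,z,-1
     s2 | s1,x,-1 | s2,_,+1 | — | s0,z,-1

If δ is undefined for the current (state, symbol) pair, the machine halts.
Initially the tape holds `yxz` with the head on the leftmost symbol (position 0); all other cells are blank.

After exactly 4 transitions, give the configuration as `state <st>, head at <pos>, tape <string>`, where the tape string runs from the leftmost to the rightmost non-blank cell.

state s0, head at 0, tape yxz

s0 | _[y]xz   read y → write y, move -1, go to s0
s0 | [_]yxz   read _ → write _, move +1, go to s0
s0 | _[y]xz   read y → write y, move -1, go to s0
s0 | [_]yxz   read _ → write _, move +1, go to s0
s0 | _[y]xz
After 4 steps: state s0, head at 0, tape yxz.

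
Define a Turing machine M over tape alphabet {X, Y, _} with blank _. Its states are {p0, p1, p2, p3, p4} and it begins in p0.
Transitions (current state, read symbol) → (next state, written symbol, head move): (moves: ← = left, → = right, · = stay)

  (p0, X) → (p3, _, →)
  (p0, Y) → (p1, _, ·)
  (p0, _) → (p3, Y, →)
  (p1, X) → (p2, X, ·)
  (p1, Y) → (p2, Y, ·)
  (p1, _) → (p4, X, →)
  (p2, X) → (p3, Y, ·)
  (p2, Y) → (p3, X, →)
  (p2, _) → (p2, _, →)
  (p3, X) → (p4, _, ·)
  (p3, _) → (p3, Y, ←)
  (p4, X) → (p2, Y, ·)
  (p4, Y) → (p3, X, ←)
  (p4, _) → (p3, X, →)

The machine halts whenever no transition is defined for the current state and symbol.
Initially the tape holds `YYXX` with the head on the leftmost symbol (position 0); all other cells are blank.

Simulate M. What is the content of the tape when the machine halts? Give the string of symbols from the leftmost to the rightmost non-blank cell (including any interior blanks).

XXXXY

p0 | [Y]YXX_   read Y → write _, move ·, go to p1
p1 | [_]YXX_   read _ → write X, move →, go to p4
p4 | X[Y]XX_   read Y → write X, move ←, go to p3
p3 | [X]XXX_   read X → write _, move ·, go to p4
p4 | [_]XXX_   read _ → write X, move →, go to p3
p3 | X[X]XX_   read X → write _, move ·, go to p4
p4 | X[_]XX_   read _ → write X, move →, go to p3
p3 | XX[X]X_   read X → write _, move ·, go to p4
p4 | XX[_]X_   read _ → write X, move →, go to p3
p3 | XXX[X]_   read X → write _, move ·, go to p4
p4 | XXX[_]_   read _ → write X, move →, go to p3
p3 | XXXX[_]   read _ → write Y, move ←, go to p3
p3 | XXX[X]Y   read X → write _, move ·, go to p4
p4 | XXX[_]Y   read _ → write X, move →, go to p3
p3 | XXXX[Y]
The non-blank tape span at halt is XXXXY.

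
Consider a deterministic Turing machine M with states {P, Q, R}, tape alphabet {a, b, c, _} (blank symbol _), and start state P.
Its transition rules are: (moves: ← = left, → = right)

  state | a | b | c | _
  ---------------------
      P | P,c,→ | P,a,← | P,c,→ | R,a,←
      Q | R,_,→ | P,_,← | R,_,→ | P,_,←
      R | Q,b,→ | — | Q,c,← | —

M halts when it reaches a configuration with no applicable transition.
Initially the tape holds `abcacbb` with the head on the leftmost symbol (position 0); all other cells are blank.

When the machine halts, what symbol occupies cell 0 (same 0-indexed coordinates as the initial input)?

c

P | ___[a]bcacbb_   read a → write c, move →, go to P
P | ___c[b]cacbb_   read b → write a, move ←, go to P
P | ___[c]acacbb_   read c → write c, move →, go to P
P | ___c[a]cacbb_   read a → write c, move →, go to P
P | ___cc[c]acbb_   read c → write c, move →, go to P
P | ___ccc[a]cbb_   read a → write c, move →, go to P
P | ___cccc[c]bb_   read c → write c, move →, go to P
P | ___ccccc[b]b_   read b → write a, move ←, go to P
P | ___cccc[c]ab_   read c → write c, move →, go to P
P | ___ccccc[a]b_   read a → write c, move →, go to P
P | ___cccccc[b]_   read b → write a, move ←, go to P
P | ___ccccc[c]a_   read c → write c, move →, go to P
P | ___cccccc[a]_   read a → write c, move →, go to P
P | ___ccccccc[_]   read _ → write a, move ←, go to R
R | ___cccccc[c]a   read c → write c, move ←, go to Q
Q | ___ccccc[c]ca   read c → write _, move →, go to R
R | ___ccccc_[c]a   read c → write c, move ←, go to Q
Q | ___ccccc[_]ca   read _ → write _, move ←, go to P
P | ___cccc[c]_ca   read c → write c, move →, go to P
P | ___ccccc[_]ca   read _ → write a, move ←, go to R
R | ___cccc[c]aca   read c → write c, move ←, go to Q
Q | ___ccc[c]caca   read c → write _, move →, go to R
R | ___ccc_[c]aca   read c → write c, move ←, go to Q
Q | ___ccc[_]caca   read _ → write _, move ←, go to P
P | ___cc[c]_caca   read c → write c, move →, go to P
P | ___ccc[_]caca   read _ → write a, move ←, go to R
R | ___cc[c]acaca   read c → write c, move ←, go to Q
Q | ___c[c]cacaca   read c → write _, move →, go to R
R | ___c_[c]acaca   read c → write c, move ←, go to Q
Q | ___c[_]cacaca   read _ → write _, move ←, go to P
P | ___[c]_cacaca   read c → write c, move →, go to P
P | ___c[_]cacaca   read _ → write a, move ←, go to R
R | ___[c]acacaca   read c → write c, move ←, go to Q
Q | __[_]cacacaca   read _ → write _, move ←, go to P
P | _[_]_cacacaca   read _ → write a, move ←, go to R
R | [_]a_cacacaca
Cell 0 holds c when M halts.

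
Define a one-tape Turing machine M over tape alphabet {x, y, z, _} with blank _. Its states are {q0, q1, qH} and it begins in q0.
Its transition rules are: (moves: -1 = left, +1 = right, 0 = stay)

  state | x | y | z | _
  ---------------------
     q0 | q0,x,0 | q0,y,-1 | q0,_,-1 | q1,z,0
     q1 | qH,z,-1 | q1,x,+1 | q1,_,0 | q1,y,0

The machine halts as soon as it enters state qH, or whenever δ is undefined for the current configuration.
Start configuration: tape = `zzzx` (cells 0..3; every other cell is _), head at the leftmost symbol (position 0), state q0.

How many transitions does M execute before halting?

q0 | _[z]zzx   read z → write _, move -1, go to q0
q0 | [_]_zzx   read _ → write z, move 0, go to q1
q1 | [z]_zzx   read z → write _, move 0, go to q1
q1 | [_]_zzx   read _ → write y, move 0, go to q1
q1 | [y]_zzx   read y → write x, move +1, go to q1
q1 | x[_]zzx   read _ → write y, move 0, go to q1
q1 | x[y]zzx   read y → write x, move +1, go to q1
q1 | xx[z]zx   read z → write _, move 0, go to q1
q1 | xx[_]zx   read _ → write y, move 0, go to q1
q1 | xx[y]zx   read y → write x, move +1, go to q1
q1 | xxx[z]x   read z → write _, move 0, go to q1
q1 | xxx[_]x   read _ → write y, move 0, go to q1
q1 | xxx[y]x   read y → write x, move +1, go to q1
q1 | xxxx[x]   read x → write z, move -1, go to qH
qH | xxx[x]z
M halts after 14 transitions.

14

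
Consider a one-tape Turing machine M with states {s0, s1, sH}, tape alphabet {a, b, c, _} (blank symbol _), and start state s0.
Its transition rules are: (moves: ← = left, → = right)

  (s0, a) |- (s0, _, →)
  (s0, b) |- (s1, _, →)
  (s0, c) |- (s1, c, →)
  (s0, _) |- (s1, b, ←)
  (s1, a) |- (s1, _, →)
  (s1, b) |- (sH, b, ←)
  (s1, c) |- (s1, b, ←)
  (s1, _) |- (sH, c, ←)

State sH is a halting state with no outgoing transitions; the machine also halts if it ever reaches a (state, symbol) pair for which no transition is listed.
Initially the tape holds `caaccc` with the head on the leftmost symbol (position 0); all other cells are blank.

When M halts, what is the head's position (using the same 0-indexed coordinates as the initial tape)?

1

state=s0 head=0 tape=[c]aaccc   (s0,c)→(s1,c,→)
state=s1 head=1 tape=c[a]accc   (s1,a)→(s1,_,→)
state=s1 head=2 tape=c_[a]ccc   (s1,a)→(s1,_,→)
state=s1 head=3 tape=c__[c]cc   (s1,c)→(s1,b,←)
state=s1 head=2 tape=c_[_]bcc   (s1,_)→(sH,c,←)
state=sH head=1 tape=c[_]cbcc
At halt the head is at cell 1.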